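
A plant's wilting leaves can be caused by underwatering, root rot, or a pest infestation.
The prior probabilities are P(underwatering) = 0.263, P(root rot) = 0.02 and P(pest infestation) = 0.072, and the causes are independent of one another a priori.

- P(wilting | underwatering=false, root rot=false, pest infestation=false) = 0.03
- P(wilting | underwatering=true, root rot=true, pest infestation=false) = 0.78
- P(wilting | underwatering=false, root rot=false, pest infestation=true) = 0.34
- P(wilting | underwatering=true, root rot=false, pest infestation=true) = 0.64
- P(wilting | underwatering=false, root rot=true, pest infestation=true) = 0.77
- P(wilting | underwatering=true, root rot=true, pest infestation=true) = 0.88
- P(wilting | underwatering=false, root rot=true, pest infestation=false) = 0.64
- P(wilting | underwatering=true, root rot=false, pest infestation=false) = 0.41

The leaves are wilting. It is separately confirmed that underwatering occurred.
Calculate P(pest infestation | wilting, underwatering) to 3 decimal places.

P(pest infestation | wilting, underwatering) ≈ 0.107

P(wilting | underwatering) = 0.41·0.98·0.928 + 0.64·0.98·0.072 + 0.78·0.02·0.928 + 0.88·0.02·0.072 = 0.372870 + 0.045158 + 0.014477 + 0.001267 = 0.433772
Restricting to configurations with pest infestation present: 0.045158 + 0.001267 = 0.046425.
So P(pest infestation | wilting, underwatering) = 0.046425/0.433772 ≈ 0.107.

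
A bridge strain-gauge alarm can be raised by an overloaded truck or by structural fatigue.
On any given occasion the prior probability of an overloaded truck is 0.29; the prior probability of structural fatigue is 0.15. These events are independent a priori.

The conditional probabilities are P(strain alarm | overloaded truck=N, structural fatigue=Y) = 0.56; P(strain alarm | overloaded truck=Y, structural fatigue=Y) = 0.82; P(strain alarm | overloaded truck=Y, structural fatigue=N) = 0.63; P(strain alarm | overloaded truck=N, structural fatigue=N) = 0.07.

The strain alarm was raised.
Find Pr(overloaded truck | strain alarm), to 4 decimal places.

Pr(overloaded truck | strain alarm) ≈ 0.6521

Weight on overloaded truck=true, given the evidence: 0.155295 + 0.035670 = 0.190965
Denominator P(strain alarm): 0.07*0.71*0.85 + 0.56*0.71*0.15 + 0.63*0.29*0.85 + 0.82*0.29*0.15 = 0.292850
P(overloaded truck | strain alarm) = 0.190965/0.292850 ≈ 0.6521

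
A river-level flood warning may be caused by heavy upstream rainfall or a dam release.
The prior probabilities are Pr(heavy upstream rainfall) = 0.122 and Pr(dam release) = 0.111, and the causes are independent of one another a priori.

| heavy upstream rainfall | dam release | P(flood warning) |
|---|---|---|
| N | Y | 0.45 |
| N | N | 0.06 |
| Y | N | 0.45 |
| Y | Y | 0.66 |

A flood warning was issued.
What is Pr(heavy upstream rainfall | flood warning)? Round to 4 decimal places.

Pr(heavy upstream rainfall | flood warning) ≈ 0.3890

P(flood warning) = 0.06×0.878×0.889 + 0.45×0.878×0.111 + 0.45×0.122×0.889 + 0.66×0.122×0.111 = 0.046833 + 0.043856 + 0.048806 + 0.008938 = 0.148433
Of this, 0.057744 comes from 0.048806 + 0.008938 (the heavy upstream rainfall=true cases).
Hence the posterior is 0.057744/0.148433 ≈ 0.3890.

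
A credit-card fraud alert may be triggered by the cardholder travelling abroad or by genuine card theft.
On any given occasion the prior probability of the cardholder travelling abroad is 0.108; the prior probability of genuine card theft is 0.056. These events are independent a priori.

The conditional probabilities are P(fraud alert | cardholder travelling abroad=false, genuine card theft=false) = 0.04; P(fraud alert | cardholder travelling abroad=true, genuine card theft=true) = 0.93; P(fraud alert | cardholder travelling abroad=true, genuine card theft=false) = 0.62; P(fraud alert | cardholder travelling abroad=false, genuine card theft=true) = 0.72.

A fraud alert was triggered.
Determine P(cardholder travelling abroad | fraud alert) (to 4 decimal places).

P(fraud alert) = 0.04×0.892×0.944 + 0.72×0.892×0.056 + 0.62×0.108×0.944 + 0.93×0.108×0.056 = 0.033682 + 0.035965 + 0.063210 + 0.005625 = 0.138482
The cardholder travelling abroad-present share is 0.063210 + 0.005625 = 0.068835.
Hence the posterior is 0.068835/0.138482 ≈ 0.4971.

P(cardholder travelling abroad | fraud alert) ≈ 0.4971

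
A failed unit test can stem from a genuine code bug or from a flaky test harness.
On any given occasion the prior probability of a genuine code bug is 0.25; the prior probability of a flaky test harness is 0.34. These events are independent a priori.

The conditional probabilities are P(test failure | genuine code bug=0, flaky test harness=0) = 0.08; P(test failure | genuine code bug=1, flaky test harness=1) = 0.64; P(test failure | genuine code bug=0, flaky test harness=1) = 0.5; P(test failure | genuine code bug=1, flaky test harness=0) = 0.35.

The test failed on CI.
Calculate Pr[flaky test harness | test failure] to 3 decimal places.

Pr[flaky test harness | test failure] ≈ 0.651

Numerator (weight on configurations with flaky test harness): 0.127500 + 0.054400 = 0.181900
Normalizer over all consistent configurations: 0.08·0.75·0.66 + 0.5·0.75·0.34 + 0.35·0.25·0.66 + 0.64·0.25·0.34 = 0.279250
P(flaky test harness | test failure) = 0.181900/0.279250 ≈ 0.651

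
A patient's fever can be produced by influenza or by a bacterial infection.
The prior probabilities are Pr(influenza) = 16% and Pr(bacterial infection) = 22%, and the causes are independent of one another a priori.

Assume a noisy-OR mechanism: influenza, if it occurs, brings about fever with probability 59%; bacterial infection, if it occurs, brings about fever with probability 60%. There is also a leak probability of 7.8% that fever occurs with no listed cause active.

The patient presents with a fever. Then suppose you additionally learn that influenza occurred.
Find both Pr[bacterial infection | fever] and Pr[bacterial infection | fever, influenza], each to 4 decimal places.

Pr[bacterial infection | fever] ≈ 0.5323; Pr[bacterial infection | fever, influenza] ≈ 0.2779

Under noisy-OR, P(fever | causes) = 1 − (1−0.078)·∏(1−qᵢ) over the active causes.
By total probability over the 4 (influenza, bacterial infection) configurations:
  P(fever) = 0.078·0.84·0.78 + 0.6312·0.84·0.22 + 0.62198·0.16·0.78 + 0.848792·0.16·0.22
        = 0.051106 + 0.116646 + 0.077623 + 0.029877 = 0.275252
Configurations with bacterial infection contribute 0.146523, so
  P(bacterial infection | fever) = 0.146523 / 0.275252 ≈ 0.5323

With the extra evidence:
For the numerator, keep only bacterial infection=true terms: 0.848792*0.22 = 0.186734
Denominator P(fever | influenza): 0.62198*0.78 + 0.848792*0.22 = 0.671878
P(bacterial infection | fever, influenza) = 0.186734/0.671878 ≈ 0.2779
— influenza explains away the evidence for bacterial infection.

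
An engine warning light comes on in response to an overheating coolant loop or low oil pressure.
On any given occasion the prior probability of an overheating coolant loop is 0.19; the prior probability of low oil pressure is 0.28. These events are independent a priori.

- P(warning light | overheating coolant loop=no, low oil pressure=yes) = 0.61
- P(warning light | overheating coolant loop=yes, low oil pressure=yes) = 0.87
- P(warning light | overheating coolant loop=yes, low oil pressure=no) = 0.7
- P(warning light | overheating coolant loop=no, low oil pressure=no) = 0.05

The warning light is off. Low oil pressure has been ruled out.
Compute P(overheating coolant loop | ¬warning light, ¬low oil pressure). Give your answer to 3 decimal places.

P(overheating coolant loop | ¬warning light, ¬low oil pressure) ≈ 0.069

Enumerate both values of overheating coolant loop and weight by the priors:
  P(¬warning light | ¬low oil pressure) = 0.95·0.81 + 0.3·0.19
        = 0.769500 + 0.057000 = 0.826500
The terms with overheating coolant loop present sum to 0.057000, so
  P(overheating coolant loop | ¬warning light, ¬low oil pressure) = 0.057000 / 0.826500 ≈ 0.069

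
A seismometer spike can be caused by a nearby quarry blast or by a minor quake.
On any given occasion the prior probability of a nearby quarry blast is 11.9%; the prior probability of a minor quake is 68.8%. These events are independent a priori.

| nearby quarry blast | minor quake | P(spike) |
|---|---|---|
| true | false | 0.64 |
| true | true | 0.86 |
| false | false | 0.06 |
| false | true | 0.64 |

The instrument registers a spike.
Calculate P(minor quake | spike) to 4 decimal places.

By total probability over the 4 (nearby quarry blast, minor quake) configurations:
  P(spike) = 0.06×0.881×0.312 + 0.64×0.881×0.688 + 0.64×0.119×0.312 + 0.86×0.119×0.688
        = 0.016492 + 0.387922 + 0.023762 + 0.070410 = 0.498586
The terms with minor quake present sum to 0.458332, so
  P(minor quake | spike) = 0.458332 / 0.498586 ≈ 0.9193

P(minor quake | spike) ≈ 0.9193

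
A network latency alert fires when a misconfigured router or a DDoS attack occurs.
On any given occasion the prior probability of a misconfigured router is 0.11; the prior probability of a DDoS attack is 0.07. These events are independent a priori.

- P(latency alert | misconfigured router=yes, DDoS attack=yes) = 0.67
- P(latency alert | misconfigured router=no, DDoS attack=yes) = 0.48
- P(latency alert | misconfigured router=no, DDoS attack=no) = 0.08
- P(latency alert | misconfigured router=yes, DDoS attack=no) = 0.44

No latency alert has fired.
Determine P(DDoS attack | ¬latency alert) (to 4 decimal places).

By total probability over the 4 (misconfigured router, DDoS attack) configurations:
  P(¬latency alert) = 0.92·0.89·0.93 + 0.52·0.89·0.07 + 0.56·0.11·0.93 + 0.33·0.11·0.07
        = 0.761484 + 0.032396 + 0.057288 + 0.002541 = 0.853709
Configurations with DDoS attack contribute 0.034937, so
  P(DDoS attack | ¬latency alert) = 0.034937 / 0.853709 ≈ 0.0409

P(DDoS attack | ¬latency alert) ≈ 0.0409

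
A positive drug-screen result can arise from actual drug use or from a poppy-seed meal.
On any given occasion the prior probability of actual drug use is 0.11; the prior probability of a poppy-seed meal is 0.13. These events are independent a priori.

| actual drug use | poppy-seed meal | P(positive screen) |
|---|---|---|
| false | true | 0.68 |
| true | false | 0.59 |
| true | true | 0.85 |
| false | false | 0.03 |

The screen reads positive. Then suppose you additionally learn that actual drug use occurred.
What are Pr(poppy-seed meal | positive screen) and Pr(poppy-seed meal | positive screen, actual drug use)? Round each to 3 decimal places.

By total probability over the 4 (actual drug use, poppy-seed meal) configurations:
  P(positive screen) = 0.03·0.89·0.87 + 0.68·0.89·0.13 + 0.59·0.11·0.87 + 0.85·0.11·0.13
        = 0.023229 + 0.078676 + 0.056463 + 0.012155 = 0.170523
The terms with poppy-seed meal present sum to 0.090831, so
  P(poppy-seed meal | positive screen) = 0.090831 / 0.170523 ≈ 0.533

Now condition on the additional information:
Weight on poppy-seed meal=true, given the evidence: 0.85·0.13 = 0.110500
Denominator P(positive screen | actual drug use): 0.59·0.87 + 0.85·0.13 = 0.623800
P(poppy-seed meal | positive screen, actual drug use) = 0.110500/0.623800 ≈ 0.177

Pr(poppy-seed meal | positive screen) ≈ 0.533; Pr(poppy-seed meal | positive screen, actual drug use) ≈ 0.177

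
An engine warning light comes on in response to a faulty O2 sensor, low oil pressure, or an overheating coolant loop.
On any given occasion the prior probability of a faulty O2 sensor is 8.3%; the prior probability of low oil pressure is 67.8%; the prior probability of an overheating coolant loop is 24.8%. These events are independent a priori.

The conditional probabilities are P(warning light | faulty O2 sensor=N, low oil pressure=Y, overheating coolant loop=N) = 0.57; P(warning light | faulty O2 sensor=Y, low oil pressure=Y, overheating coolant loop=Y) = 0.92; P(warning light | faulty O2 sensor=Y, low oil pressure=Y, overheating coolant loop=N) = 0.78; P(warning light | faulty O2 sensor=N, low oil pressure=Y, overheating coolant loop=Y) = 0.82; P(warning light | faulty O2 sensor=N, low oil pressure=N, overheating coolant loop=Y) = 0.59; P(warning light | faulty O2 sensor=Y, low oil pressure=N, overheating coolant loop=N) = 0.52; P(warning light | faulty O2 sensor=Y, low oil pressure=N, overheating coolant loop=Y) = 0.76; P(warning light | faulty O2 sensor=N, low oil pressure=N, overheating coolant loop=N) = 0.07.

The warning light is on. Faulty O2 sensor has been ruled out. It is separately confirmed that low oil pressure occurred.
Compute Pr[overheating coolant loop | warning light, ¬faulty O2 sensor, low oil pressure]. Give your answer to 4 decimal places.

Enumerate both values of overheating coolant loop and weight by the priors:
  P(warning light | ¬faulty O2 sensor, low oil pressure) = 0.57*0.752 + 0.82*0.248
        = 0.428640 + 0.203360 = 0.632000
Configurations with overheating coolant loop contribute 0.203360, so
  P(overheating coolant loop | warning light, ¬faulty O2 sensor, low oil pressure) = 0.203360 / 0.632000 ≈ 0.3218

Pr[overheating coolant loop | warning light, ¬faulty O2 sensor, low oil pressure] ≈ 0.3218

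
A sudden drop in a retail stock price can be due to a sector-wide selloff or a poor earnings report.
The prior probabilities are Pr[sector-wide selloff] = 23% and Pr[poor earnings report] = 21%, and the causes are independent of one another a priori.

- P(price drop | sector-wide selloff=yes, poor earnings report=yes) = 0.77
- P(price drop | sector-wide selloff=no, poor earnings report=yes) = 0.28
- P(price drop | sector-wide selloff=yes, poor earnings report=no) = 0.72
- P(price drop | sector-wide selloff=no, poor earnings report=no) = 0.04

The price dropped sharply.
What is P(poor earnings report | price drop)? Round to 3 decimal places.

P(price drop) = 0.04×0.77×0.79 + 0.28×0.77×0.21 + 0.72×0.23×0.79 + 0.77×0.23×0.21 = 0.024332 + 0.045276 + 0.130824 + 0.037191 = 0.237623
Restricting to configurations with poor earnings report present: 0.045276 + 0.037191 = 0.082467.
So P(poor earnings report | price drop) = 0.082467/0.237623 ≈ 0.347.

P(poor earnings report | price drop) ≈ 0.347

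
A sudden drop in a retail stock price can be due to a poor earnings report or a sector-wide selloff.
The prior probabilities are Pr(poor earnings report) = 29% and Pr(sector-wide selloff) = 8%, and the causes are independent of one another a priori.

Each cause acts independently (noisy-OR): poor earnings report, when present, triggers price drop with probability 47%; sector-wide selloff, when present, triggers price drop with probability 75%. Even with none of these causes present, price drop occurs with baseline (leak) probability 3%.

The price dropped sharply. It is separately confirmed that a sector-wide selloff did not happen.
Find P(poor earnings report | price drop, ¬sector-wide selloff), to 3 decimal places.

Under noisy-OR, P(price drop | causes) = 1 − (1−0.03)·∏(1−qᵢ) over the active causes.
P(price drop | ¬sector-wide selloff) = 0.03·0.71 + 0.4859·0.29 = 0.021300 + 0.140911 = 0.162211
Restricting to configurations with poor earnings report present: 0.4859·0.29 = 0.140911.
So P(poor earnings report | price drop, ¬sector-wide selloff) = 0.140911/0.162211 ≈ 0.869.

P(poor earnings report | price drop, ¬sector-wide selloff) ≈ 0.869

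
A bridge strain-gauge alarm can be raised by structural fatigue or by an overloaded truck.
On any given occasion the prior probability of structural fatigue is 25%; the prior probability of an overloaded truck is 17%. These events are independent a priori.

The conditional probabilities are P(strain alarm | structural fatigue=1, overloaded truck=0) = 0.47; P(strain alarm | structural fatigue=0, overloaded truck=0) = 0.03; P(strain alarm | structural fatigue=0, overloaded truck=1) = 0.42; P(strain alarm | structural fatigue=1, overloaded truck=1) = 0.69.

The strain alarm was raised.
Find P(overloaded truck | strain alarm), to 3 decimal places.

P(overloaded truck | strain alarm) ≈ 0.416

Enumerate the 4 (structural fatigue, overloaded truck) configurations and weight by the priors:
  P(strain alarm) = 0.03*0.75*0.83 + 0.42*0.75*0.17 + 0.47*0.25*0.83 + 0.69*0.25*0.17
        = 0.018675 + 0.053550 + 0.097525 + 0.029325 = 0.199075
Configurations with overloaded truck contribute 0.082875, so
  P(overloaded truck | strain alarm) = 0.082875 / 0.199075 ≈ 0.416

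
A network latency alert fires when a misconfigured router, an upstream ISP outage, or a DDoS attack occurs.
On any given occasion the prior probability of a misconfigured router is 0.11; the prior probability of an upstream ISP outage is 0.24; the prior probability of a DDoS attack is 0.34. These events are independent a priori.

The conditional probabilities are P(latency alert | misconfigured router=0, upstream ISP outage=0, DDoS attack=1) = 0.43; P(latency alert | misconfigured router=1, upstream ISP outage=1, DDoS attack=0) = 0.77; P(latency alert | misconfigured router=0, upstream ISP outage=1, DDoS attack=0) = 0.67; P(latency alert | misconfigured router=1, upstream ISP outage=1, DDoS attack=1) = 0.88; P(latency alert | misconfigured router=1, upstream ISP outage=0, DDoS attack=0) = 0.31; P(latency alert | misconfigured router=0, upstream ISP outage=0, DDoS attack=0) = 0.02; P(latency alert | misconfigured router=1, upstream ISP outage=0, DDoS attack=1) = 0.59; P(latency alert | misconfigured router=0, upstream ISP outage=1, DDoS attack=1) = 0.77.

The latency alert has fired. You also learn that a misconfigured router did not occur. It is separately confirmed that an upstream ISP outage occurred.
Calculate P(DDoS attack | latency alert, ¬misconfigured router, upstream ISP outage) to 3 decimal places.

P(DDoS attack | latency alert, ¬misconfigured router, upstream ISP outage) ≈ 0.372

Sum P(latency alert|·) weighted by the priors over both values of DDoS attack:
  P(latency alert | ¬misconfigured router, upstream ISP outage) = 0.67×0.66 + 0.77×0.34
        = 0.442200 + 0.261800 = 0.704000
The terms with DDoS attack present sum to 0.261800, so
  P(DDoS attack | latency alert, ¬misconfigured router, upstream ISP outage) = 0.261800 / 0.704000 ≈ 0.372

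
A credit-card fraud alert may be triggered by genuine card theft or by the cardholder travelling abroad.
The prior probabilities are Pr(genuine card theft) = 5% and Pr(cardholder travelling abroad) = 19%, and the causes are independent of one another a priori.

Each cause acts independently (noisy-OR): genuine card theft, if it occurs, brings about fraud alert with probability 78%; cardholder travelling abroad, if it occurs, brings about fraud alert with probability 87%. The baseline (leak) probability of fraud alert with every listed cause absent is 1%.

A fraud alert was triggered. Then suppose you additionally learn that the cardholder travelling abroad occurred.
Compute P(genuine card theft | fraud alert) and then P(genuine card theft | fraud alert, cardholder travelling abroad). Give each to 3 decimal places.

P(genuine card theft | fraud alert) ≈ 0.199; P(genuine card theft | fraud alert, cardholder travelling abroad) ≈ 0.055

Under noisy-OR, P(fraud alert | causes) = 1 − (1−0.01)·∏(1−qᵢ) over the active causes.
P(fraud alert) = 0.01*0.95*0.81 + 0.8713*0.95*0.19 + 0.7822*0.05*0.81 + 0.971686*0.05*0.19 = 0.007695 + 0.157270 + 0.031679 + 0.009231 = 0.205875
Of this, 0.040910 comes from 0.031679 + 0.009231 (the genuine card theft=true cases).
Hence the posterior is 0.040910/0.205875 ≈ 0.199.

Now condition on the additional information:
By total probability over both values of genuine card theft:
  P(fraud alert | cardholder travelling abroad) = 0.8713×0.95 + 0.971686×0.05
        = 0.827735 + 0.048584 = 0.876319
Keeping only the genuine card theft-present terms gives 0.048584, so
  P(genuine card theft | fraud alert, cardholder travelling abroad) = 0.048584 / 0.876319 ≈ 0.055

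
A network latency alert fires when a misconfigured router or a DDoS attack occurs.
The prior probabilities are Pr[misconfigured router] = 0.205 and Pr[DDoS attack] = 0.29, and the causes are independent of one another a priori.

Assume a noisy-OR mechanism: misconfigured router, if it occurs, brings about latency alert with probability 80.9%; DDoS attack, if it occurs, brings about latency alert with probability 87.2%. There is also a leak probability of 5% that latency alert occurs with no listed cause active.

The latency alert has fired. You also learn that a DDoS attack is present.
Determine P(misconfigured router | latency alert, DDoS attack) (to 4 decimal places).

P(misconfigured router | latency alert, DDoS attack) ≈ 0.2228

Under noisy-OR, P(latency alert | causes) = 1 − (1−0.05)·∏(1−qᵢ) over the active causes.
P(latency alert | DDoS attack) = 0.8784×0.795 + 0.976774×0.205 = 0.698328 + 0.200239 = 0.898567
Restricting to configurations with misconfigured router present: 0.976774×0.205 = 0.200239.
So P(misconfigured router | latency alert, DDoS attack) = 0.200239/0.898567 ≈ 0.2228.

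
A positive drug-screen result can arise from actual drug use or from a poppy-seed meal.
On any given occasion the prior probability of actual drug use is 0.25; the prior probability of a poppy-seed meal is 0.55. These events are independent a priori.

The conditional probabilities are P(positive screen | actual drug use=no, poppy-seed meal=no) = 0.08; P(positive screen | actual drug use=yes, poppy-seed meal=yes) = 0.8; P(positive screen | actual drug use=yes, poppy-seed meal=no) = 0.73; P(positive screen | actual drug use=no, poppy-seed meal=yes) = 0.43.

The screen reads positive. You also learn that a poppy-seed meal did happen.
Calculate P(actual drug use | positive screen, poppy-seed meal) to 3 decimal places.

Numerator (weight on configurations with actual drug use): 0.8×0.25 = 0.200000
Denominator P(positive screen | poppy-seed meal): 0.43×0.75 + 0.8×0.25 = 0.522500
Posterior = 0.200000 / 0.522500 ≈ 0.383

P(actual drug use | positive screen, poppy-seed meal) ≈ 0.383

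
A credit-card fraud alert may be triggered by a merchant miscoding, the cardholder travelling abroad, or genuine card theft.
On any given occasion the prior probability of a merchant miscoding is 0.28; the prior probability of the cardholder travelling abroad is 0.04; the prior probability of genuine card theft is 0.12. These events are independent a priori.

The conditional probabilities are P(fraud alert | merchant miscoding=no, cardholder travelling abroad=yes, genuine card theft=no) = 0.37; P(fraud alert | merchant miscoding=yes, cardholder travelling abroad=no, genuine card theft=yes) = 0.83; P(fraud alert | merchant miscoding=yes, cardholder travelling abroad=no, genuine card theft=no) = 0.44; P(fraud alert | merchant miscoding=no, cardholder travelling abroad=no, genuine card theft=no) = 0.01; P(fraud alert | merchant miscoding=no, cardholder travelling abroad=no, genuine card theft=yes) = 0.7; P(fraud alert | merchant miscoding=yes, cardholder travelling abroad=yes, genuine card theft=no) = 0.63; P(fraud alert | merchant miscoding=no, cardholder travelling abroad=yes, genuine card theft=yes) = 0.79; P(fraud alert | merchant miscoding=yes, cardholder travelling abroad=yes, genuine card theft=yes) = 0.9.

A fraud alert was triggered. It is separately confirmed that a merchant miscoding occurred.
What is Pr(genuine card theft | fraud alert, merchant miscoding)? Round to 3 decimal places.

P(fraud alert | merchant miscoding) = 0.44·0.96·0.88 + 0.83·0.96·0.12 + 0.63·0.04·0.88 + 0.9·0.04·0.12 = 0.371712 + 0.095616 + 0.022176 + 0.004320 = 0.493824
Of this, 0.099936 comes from 0.095616 + 0.004320 (the genuine card theft=true cases).
So P(genuine card theft | fraud alert, merchant miscoding) = 0.099936/0.493824 ≈ 0.202.

Pr(genuine card theft | fraud alert, merchant miscoding) ≈ 0.202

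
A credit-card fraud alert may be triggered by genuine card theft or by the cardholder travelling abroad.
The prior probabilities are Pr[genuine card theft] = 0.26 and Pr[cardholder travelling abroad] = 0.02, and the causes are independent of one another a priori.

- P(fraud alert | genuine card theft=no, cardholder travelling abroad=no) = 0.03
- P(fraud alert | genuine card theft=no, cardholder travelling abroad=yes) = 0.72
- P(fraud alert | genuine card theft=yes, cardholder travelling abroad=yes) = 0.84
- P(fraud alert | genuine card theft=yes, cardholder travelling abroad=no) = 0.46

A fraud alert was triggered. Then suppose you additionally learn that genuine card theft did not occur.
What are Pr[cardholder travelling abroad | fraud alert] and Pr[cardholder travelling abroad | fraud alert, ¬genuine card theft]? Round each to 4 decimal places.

Pr[cardholder travelling abroad | fraud alert] ≈ 0.0976; Pr[cardholder travelling abroad | fraud alert, ¬genuine card theft] ≈ 0.3288

P(fraud alert) = 0.03·0.74·0.98 + 0.72·0.74·0.02 + 0.46·0.26·0.98 + 0.84·0.26·0.02 = 0.021756 + 0.010656 + 0.117208 + 0.004368 = 0.153988
The cardholder travelling abroad-present share is 0.010656 + 0.004368 = 0.015024.
So P(cardholder travelling abroad | fraud alert) = 0.015024/0.153988 ≈ 0.0976.

With the extra evidence:
For the numerator, keep only cardholder travelling abroad=true terms: 0.72*0.02 = 0.014400
The normalizing constant is 0.03*0.98 + 0.72*0.02 = 0.043800
P(cardholder travelling abroad | fraud alert, ¬genuine card theft) = 0.014400/0.043800 ≈ 0.3288
Ruling out genuine card theft raises the posterior on cardholder travelling abroad — the flip side of explaining away.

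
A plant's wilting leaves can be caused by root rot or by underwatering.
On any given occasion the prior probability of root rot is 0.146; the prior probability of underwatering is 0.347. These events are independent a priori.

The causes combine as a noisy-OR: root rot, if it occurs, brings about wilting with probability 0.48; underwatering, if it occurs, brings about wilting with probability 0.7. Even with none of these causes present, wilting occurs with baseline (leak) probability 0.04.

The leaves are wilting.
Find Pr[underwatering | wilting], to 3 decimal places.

Under noisy-OR, P(wilting | causes) = 1 − (1−0.04)·∏(1−qᵢ) over the active causes.
Sum P(wilting|·) weighted by the priors over the 4 (root rot, underwatering) configurations:
  P(wilting) = 0.04×0.854×0.653 + 0.712×0.854×0.347 + 0.5008×0.146×0.653 + 0.85024×0.146×0.347
        = 0.022306 + 0.210993 + 0.047745 + 0.043075 = 0.324119
Configurations with underwatering contribute 0.254068, so
  P(underwatering | wilting) = 0.254068 / 0.324119 ≈ 0.784

Pr[underwatering | wilting] ≈ 0.784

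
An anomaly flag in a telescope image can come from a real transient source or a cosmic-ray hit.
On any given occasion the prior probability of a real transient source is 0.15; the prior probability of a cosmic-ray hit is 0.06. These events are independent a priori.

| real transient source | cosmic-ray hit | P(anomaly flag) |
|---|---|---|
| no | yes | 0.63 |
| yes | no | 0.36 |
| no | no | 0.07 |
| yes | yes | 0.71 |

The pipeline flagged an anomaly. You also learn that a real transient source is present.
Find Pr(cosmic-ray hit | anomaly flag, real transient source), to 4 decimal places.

Pr(cosmic-ray hit | anomaly flag, real transient source) ≈ 0.1118

Enumerate both values of cosmic-ray hit and weight by the priors:
  P(anomaly flag | real transient source) = 0.36·0.94 + 0.71·0.06
        = 0.338400 + 0.042600 = 0.381000
Configurations with cosmic-ray hit contribute 0.042600, so
  P(cosmic-ray hit | anomaly flag, real transient source) = 0.042600 / 0.381000 ≈ 0.1118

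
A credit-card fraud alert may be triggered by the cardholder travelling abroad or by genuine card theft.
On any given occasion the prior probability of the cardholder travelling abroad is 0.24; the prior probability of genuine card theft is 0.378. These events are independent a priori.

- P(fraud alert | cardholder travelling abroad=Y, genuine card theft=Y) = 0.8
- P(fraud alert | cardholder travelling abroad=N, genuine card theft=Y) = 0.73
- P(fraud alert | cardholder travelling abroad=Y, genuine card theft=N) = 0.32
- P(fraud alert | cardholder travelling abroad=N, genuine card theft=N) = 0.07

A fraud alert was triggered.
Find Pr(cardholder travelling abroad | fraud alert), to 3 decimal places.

Enumerate the 4 (cardholder travelling abroad, genuine card theft) configurations and weight by the priors:
  P(fraud alert) = 0.07×0.76×0.622 + 0.73×0.76×0.378 + 0.32×0.24×0.622 + 0.8×0.24×0.378
        = 0.033090 + 0.209714 + 0.047770 + 0.072576 = 0.363150
Configurations with cardholder travelling abroad contribute 0.120346, so
  P(cardholder travelling abroad | fraud alert) = 0.120346 / 0.363150 ≈ 0.331

Pr(cardholder travelling abroad | fraud alert) ≈ 0.331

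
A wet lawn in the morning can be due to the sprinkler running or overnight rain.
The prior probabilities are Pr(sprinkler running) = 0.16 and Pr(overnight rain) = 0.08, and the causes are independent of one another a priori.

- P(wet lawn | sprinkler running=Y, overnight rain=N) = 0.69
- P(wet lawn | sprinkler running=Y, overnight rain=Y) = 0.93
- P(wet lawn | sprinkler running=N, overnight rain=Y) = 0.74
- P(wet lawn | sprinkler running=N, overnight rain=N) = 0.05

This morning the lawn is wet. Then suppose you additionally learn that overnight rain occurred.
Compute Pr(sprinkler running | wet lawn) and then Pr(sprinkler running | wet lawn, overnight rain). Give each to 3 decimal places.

For the numerator, keep only sprinkler running=true terms: 0.101568 + 0.011904 = 0.113472
The normalizing constant is 0.05*0.84*0.92 + 0.74*0.84*0.08 + 0.69*0.16*0.92 + 0.93*0.16*0.08 = 0.201840
P(sprinkler running | wet lawn) = 0.113472/0.201840 ≈ 0.562

With the extra evidence:
P(wet lawn | overnight rain) = 0.74·0.84 + 0.93·0.16 = 0.621600 + 0.148800 = 0.770400
The sprinkler running-present share is 0.93·0.16 = 0.148800.
Hence the posterior is 0.148800/0.770400 ≈ 0.193.
The drop from 0.562 to 0.193 is the explaining-away (discounting) effect.

Pr(sprinkler running | wet lawn) ≈ 0.562; Pr(sprinkler running | wet lawn, overnight rain) ≈ 0.193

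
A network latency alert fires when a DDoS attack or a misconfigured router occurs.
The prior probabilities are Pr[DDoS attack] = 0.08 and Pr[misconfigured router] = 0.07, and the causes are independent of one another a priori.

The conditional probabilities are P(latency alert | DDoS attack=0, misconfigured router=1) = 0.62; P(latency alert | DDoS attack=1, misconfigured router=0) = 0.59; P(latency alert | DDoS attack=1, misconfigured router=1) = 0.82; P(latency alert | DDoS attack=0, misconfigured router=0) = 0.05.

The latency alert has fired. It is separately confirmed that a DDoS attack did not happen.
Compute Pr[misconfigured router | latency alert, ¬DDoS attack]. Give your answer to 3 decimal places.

Pr[misconfigured router | latency alert, ¬DDoS attack] ≈ 0.483

Sum P(latency alert|·) weighted by the priors over both values of misconfigured router:
  P(latency alert | ¬DDoS attack) = 0.05*0.93 + 0.62*0.07
        = 0.046500 + 0.043400 = 0.089900
Keeping only the misconfigured router-present terms gives 0.043400, so
  P(misconfigured router | latency alert, ¬DDoS attack) = 0.043400 / 0.089900 ≈ 0.483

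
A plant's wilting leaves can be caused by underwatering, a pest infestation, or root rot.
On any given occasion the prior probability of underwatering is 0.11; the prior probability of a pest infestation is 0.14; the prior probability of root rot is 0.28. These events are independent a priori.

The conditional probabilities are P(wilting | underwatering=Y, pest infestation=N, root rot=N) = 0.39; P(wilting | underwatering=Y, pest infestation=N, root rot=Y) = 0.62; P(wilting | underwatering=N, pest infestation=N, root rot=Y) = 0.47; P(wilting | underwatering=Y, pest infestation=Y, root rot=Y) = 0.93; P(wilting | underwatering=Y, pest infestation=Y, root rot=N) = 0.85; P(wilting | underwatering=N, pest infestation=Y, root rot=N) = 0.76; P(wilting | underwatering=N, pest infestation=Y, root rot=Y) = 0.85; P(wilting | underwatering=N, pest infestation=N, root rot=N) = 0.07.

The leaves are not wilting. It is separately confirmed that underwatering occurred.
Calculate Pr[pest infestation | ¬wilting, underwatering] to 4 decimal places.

For the numerator, keep only pest infestation=true terms: 0.015120 + 0.002744 = 0.017864
The normalizing constant is 0.61*0.86*0.72 + 0.38*0.86*0.28 + 0.15*0.14*0.72 + 0.07*0.14*0.28 = 0.487080
Posterior = 0.017864 / 0.487080 ≈ 0.0367

Pr[pest infestation | ¬wilting, underwatering] ≈ 0.0367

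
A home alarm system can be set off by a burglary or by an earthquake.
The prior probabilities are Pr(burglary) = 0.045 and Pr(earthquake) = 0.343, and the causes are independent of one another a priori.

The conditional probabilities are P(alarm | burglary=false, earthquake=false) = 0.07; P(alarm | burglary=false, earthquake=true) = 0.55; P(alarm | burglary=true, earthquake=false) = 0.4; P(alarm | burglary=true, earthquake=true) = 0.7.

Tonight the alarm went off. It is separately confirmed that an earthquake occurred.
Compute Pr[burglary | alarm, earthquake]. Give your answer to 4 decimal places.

P(alarm | earthquake) = 0.55*0.955 + 0.7*0.045 = 0.525250 + 0.031500 = 0.556750
Restricting to configurations with burglary present: 0.7*0.045 = 0.031500.
So P(burglary | alarm, earthquake) = 0.031500/0.556750 ≈ 0.0566.

Pr[burglary | alarm, earthquake] ≈ 0.0566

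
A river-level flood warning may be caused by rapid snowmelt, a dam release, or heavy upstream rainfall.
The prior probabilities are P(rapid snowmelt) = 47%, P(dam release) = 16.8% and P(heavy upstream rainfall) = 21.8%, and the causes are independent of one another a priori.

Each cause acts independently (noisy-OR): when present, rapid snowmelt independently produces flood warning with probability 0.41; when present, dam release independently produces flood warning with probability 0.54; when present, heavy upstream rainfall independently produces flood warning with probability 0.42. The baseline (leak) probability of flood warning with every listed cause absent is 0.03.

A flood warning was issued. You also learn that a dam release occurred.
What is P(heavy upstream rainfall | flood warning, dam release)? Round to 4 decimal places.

Under noisy-OR, P(flood warning | causes) = 1 − (1−0.03)·∏(1−qᵢ) over the active causes.
P(flood warning | dam release) = 0.5538·0.53·0.782 + 0.741204·0.53·0.218 + 0.736742·0.47·0.782 + 0.84731·0.47·0.218 = 0.229528 + 0.085639 + 0.270782 + 0.086815 = 0.672764
Restricting to configurations with heavy upstream rainfall present: 0.085639 + 0.086815 = 0.172454.
Hence the posterior is 0.172454/0.672764 ≈ 0.2563.

P(heavy upstream rainfall | flood warning, dam release) ≈ 0.2563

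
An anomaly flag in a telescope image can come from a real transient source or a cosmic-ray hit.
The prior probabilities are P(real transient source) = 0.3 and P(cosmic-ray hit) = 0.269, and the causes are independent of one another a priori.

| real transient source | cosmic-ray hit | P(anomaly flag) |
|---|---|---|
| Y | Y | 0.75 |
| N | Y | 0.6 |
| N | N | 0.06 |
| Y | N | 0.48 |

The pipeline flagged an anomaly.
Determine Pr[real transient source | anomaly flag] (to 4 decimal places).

Pr[real transient source | anomaly flag] ≈ 0.5357

Sum P(anomaly flag|·) weighted by the priors over the 4 (real transient source, cosmic-ray hit) configurations:
  P(anomaly flag) = 0.06×0.7×0.731 + 0.6×0.7×0.269 + 0.48×0.3×0.731 + 0.75×0.3×0.269
        = 0.030702 + 0.112980 + 0.105264 + 0.060525 = 0.309471
The terms with real transient source present sum to 0.165789, so
  P(real transient source | anomaly flag) = 0.165789 / 0.309471 ≈ 0.5357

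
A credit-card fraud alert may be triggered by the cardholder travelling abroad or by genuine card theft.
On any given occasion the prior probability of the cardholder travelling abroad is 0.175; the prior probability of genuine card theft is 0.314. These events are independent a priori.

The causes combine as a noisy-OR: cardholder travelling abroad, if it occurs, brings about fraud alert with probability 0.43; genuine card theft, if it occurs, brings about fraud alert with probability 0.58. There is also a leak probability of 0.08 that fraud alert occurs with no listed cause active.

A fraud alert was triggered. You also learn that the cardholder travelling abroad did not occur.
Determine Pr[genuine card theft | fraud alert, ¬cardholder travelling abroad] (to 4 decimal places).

Pr[genuine card theft | fraud alert, ¬cardholder travelling abroad] ≈ 0.7783

Under noisy-OR, P(fraud alert | causes) = 1 − (1−0.08)·∏(1−qᵢ) over the active causes.
P(fraud alert | ¬cardholder travelling abroad) = 0.08·0.686 + 0.6136·0.314 = 0.054880 + 0.192670 = 0.247550
Restricting to configurations with genuine card theft present: 0.6136·0.314 = 0.192670.
So P(genuine card theft | fraud alert, ¬cardholder travelling abroad) = 0.192670/0.247550 ≈ 0.7783.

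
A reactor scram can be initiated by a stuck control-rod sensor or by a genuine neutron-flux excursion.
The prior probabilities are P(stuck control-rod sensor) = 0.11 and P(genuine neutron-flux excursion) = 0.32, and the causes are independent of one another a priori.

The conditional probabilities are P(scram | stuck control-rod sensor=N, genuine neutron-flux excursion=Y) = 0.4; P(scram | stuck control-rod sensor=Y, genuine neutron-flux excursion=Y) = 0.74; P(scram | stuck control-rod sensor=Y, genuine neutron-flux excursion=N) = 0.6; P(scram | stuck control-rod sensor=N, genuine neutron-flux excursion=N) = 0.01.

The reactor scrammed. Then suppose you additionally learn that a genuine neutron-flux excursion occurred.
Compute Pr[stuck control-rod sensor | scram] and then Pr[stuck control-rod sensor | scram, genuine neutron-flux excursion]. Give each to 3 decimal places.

By total probability over the 4 (stuck control-rod sensor, genuine neutron-flux excursion) configurations:
  P(scram) = 0.01×0.89×0.68 + 0.4×0.89×0.32 + 0.6×0.11×0.68 + 0.74×0.11×0.32
        = 0.006052 + 0.113920 + 0.044880 + 0.026048 = 0.190900
Keeping only the stuck control-rod sensor-present terms gives 0.070928, so
  P(stuck control-rod sensor | scram) = 0.070928 / 0.190900 ≈ 0.372

With the extra evidence:
Enumerate both values of stuck control-rod sensor and weight by the priors:
  P(scram | genuine neutron-flux excursion) = 0.4×0.89 + 0.74×0.11
        = 0.356000 + 0.081400 = 0.437400
Keeping only the stuck control-rod sensor-present terms gives 0.081400, so
  P(stuck control-rod sensor | scram, genuine neutron-flux excursion) = 0.081400 / 0.437400 ≈ 0.186
The drop from 0.372 to 0.186 is the explaining-away (discounting) effect.

Pr[stuck control-rod sensor | scram] ≈ 0.372; Pr[stuck control-rod sensor | scram, genuine neutron-flux excursion] ≈ 0.186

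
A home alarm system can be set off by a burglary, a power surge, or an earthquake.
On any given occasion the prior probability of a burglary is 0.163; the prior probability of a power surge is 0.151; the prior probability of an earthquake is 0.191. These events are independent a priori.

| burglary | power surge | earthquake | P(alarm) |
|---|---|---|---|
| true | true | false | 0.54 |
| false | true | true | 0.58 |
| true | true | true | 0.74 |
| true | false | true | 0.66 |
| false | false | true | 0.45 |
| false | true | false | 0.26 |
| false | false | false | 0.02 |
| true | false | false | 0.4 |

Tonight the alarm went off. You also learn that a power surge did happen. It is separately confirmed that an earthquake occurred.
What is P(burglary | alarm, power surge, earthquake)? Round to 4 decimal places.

P(burglary | alarm, power surge, earthquake) ≈ 0.1990

P(alarm | power surge, earthquake) = 0.58*0.837 + 0.74*0.163 = 0.485460 + 0.120620 = 0.606080
Restricting to configurations with burglary present: 0.74*0.163 = 0.120620.
So P(burglary | alarm, power surge, earthquake) = 0.120620/0.606080 ≈ 0.1990.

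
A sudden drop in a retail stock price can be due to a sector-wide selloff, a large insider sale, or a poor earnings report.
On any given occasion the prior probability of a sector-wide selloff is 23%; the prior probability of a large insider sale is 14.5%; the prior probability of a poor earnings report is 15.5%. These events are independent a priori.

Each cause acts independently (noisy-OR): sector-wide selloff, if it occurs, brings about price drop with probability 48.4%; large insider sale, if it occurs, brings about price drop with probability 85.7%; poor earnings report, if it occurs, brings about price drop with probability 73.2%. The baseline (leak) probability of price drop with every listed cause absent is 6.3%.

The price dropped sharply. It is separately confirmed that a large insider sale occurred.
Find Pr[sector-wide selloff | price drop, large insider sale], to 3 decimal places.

Pr[sector-wide selloff | price drop, large insider sale] ≈ 0.241

Under noisy-OR, P(price drop | causes) = 1 − (1−0.063)·∏(1−qᵢ) over the active causes.
Numerator (weight on configurations with sector-wide selloff): 0.180913 + 0.034989 = 0.215902
The normalizing constant is 0.866009×0.77×0.845 + 0.96409×0.77×0.155 + 0.930861×0.23×0.845 + 0.981471×0.23×0.155 = 0.894435
Posterior = 0.215902 / 0.894435 ≈ 0.241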